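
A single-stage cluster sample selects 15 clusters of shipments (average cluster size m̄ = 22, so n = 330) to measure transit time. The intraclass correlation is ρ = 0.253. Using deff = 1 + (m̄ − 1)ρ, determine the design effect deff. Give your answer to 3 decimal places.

6.313

deff = 1 + (22 − 1)·0.253 = 1 + 5.313 = 6.313.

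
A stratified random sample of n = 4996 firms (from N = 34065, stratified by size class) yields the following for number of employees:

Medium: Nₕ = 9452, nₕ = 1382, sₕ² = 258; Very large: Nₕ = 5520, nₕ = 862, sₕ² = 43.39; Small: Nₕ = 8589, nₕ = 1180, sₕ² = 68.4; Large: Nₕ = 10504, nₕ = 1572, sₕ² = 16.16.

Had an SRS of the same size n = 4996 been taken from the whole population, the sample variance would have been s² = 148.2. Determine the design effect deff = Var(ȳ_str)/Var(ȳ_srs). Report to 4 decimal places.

Var(ȳ_str) = Σ Wₕ²(1−fₕ)sₕ²/nₕ with Wₕ = Nₕ/34065:
  Medium: (9452/34065)²·(1−1382/9452)·258/1382 = 0.012271344
  Very large: (5520/34065)²·(1−862/5520)·43.39/862 = 0.001115332
  Small: (8589/34065)²·(1−1180/8589)·68.4/1180 = 0.0031787729
  Large: (10504/34065)²·(1−1572/10504)·16.16/1572 = 8.3114243 × 10^-4
  → Var(ȳ_str) = 0.017396591.
Var(ȳ_srs) = (1 − 4996/34065)·148.2/4996 = 0.025313225.
deff = 0.017396591 / 0.025313225 = 0.6873.

0.6873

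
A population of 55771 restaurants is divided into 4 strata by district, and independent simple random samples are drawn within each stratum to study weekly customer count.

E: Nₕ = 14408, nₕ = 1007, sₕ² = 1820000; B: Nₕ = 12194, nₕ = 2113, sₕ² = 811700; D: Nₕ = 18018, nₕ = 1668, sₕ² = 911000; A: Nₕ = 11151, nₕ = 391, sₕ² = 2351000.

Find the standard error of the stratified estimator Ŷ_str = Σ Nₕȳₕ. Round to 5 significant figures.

Var(Ŷ_str) = Σₕ Nₕ²(1 − fₕ)sₕ²/nₕ.
E: 14408²·(1 − 1007/14408)·1820000/1007 = 3.4896577 × 10^11.
B: 12194²·(1 − 2113/12194)·811700/2113 = 4.7222161 × 10^10.
D: 18018²·(1 − 1668/18018)·911000/1668 = 1.6089653 × 10^11.
A: 11151²·(1 − 391/11151)·2351000/391 = 7.2144289 × 10^11.
Sum = 1.2785274 × 10^12.
SE = √(1.2785274 × 10^12) = 1.1307 × 10^6.

1.1307 × 10^6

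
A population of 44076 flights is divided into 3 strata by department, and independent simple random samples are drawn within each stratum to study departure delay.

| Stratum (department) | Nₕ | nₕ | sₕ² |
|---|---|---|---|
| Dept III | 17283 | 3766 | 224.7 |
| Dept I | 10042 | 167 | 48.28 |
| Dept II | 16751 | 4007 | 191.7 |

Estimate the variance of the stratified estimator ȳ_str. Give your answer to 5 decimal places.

Var(ȳ_str) = Σₕ Wₕ²(1 − fₕ)sₕ²/nₕ with Wₕ = Nₕ/N, N = 44076.
Dept III: Wₕ = 0.39211816; term = 0.39211816²·(1 − 0.21790198)·224.7/3766 = 0.007174933.
Dept I: Wₕ = 0.22783374; term = 0.22783374²·(1 − 0.01663015)·48.28/167 = 0.014757193.
Dept II: Wₕ = 0.38004810; term = 0.38004810²·(1 − 0.23920960)·191.7/4007 = 0.0052570841.
Sum = 0.02718921.

0.02719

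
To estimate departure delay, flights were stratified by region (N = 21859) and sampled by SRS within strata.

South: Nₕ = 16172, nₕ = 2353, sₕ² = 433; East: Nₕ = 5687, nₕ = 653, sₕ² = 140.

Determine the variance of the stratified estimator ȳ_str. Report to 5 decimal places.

Var(ȳ_str) = Σₕ Wₕ²(1 − fₕ)sₕ²/nₕ with Wₕ = Nₕ/N, N = 21859.
South: Wₕ = 0.73983256; term = 0.73983256²·(1 − 0.14549839)·433/2353 = 0.086068798.
East: Wₕ = 0.26016744; term = 0.26016744²·(1 − 0.11482328)·140/653 = 0.012845491.
Sum = 0.098914289.

0.09891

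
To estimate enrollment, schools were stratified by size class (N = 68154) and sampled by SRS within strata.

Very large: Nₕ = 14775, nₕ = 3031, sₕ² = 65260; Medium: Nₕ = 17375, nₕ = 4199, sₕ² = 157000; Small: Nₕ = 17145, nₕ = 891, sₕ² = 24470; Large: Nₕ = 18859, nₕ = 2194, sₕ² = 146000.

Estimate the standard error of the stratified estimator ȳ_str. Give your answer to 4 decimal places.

2.9660

Var(ȳ_str) = Σₕ Wₕ²(1 − fₕ)sₕ²/nₕ with Wₕ = Nₕ/N, N = 68154.
Very large: Wₕ = 0.21678845; term = 0.21678845²·(1 − 0.20514382)·65260/3031 = 0.80430722.
Medium: Wₕ = 0.25493735; term = 0.25493735²·(1 − 0.24166906)·157000/4199 = 1.8428054.
Small: Wₕ = 0.25156264; term = 0.25156264²·(1 − 0.05196850)·24470/891 = 1.6476741.
Large: Wₕ = 0.27671156; term = 0.27671156²·(1 − 0.11633703)·146000/2194 = 4.5025393.
Sum = 8.797326.
SE = √(8.797326) = 2.9660.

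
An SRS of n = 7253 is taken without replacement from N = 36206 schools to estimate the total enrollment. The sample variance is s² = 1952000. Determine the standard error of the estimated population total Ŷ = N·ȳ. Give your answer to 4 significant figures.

531200

Var(Ŷ) = N²·Var(ȳ) = N²·(1 − n/N)·s²/n.
f = 7253/36206 = 0.20032591; Var(ȳ) = 0.79967409·1952000/7253 = 215.2163.
Var(Ŷ) = 36206² · 215.2163 = 2.8212155 × 10^11.
SE(Ŷ) = √(2.8212155 × 10^11) = 531200.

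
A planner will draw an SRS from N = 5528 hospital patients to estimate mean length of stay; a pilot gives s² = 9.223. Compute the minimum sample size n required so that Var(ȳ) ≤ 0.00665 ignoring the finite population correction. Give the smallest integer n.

1387

Without fpc, n₀ = s²/D = 9.223/0.00665 = 1386.9173.
Rounding up, n = 1387.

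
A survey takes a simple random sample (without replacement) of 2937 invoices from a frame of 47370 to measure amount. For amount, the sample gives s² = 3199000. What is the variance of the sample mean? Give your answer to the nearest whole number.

1022

Under SRS without replacement, Var(ȳ) = (1 − f)·s²/n with f = n/N = 2937/47370 = 0.06200127.
Var(ȳ) = (1 − 0.06200127)·3199000/2937 = 0.93799873·1089.2067 = 1021.6745.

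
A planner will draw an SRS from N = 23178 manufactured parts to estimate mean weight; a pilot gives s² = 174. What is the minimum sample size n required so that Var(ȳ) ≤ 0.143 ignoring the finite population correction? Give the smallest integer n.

Without fpc, n₀ = s²/D = 174/0.143 = 1216.7832.
Rounding up, n = 1217.

1217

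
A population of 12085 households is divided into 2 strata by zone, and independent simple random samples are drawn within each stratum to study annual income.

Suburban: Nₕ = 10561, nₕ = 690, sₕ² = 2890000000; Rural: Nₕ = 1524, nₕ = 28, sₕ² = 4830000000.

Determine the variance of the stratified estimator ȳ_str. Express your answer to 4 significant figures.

5.683 × 10^6

Var(ȳ_str) = Σₕ Wₕ²(1 − fₕ)sₕ²/nₕ with Wₕ = Nₕ/N, N = 12085.
Suburban: Wₕ = 0.87389326; term = 0.87389326²·(1 − 0.06533472)·2890000000/690 = 2.9896589 × 10^6.
Rural: Wₕ = 0.12610674; term = 0.12610674²·(1 − 0.01837270)·4830000000/28 = 2.6928512 × 10^6.
Sum = 5.6825101 × 10^6.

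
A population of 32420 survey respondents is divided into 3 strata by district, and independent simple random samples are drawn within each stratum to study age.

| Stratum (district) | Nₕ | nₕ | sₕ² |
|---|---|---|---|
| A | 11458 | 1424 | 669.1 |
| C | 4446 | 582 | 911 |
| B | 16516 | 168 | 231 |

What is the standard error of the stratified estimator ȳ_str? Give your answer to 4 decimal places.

Var(ȳ_str) = Σₕ Wₕ²(1 − fₕ)sₕ²/nₕ with Wₕ = Nₕ/N, N = 32420.
A: Wₕ = 0.35342381; term = 0.35342381²·(1 − 0.12427998)·669.1/1424 = 0.051397019.
C: Wₕ = 0.13713757; term = 0.13713757²·(1 − 0.13090418)·911/582 = 0.025584442.
B: Wₕ = 0.50943862; term = 0.50943862²·(1 − 0.01017195)·231/168 = 0.35322073.
Sum = 0.43020219.
SE = √(0.43020219) = 0.6559.

0.6559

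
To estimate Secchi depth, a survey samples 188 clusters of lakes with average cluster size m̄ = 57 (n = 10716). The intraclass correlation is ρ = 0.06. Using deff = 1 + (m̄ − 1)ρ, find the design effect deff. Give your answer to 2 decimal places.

4.36

deff = 1 + (57 − 1)·0.06 = 1 + 3.36 = 4.36.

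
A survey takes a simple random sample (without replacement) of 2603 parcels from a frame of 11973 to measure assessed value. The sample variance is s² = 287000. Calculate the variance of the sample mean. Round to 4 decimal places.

Under SRS without replacement, Var(ȳ) = (1 − f)·s²/n with f = n/N = 2603/11973 = 0.21740583.
Var(ȳ) = (1 − 0.21740583)·287000/2603 = 0.78259417·110.2574 = 86.286795.

86.2868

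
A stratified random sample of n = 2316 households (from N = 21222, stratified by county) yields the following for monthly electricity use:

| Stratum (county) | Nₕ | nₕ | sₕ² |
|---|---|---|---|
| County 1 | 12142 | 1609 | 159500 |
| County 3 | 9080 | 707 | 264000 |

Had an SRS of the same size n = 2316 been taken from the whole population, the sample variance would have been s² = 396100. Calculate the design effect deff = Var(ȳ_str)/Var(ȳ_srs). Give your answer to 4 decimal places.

0.5985

Var(ȳ_str) = Σ Wₕ²(1−fₕ)sₕ²/nₕ with Wₕ = Nₕ/21222:
  County 1: (12142/21222)²·(1−1609/12142)·159500/1609 = 28.149737
  County 3: (9080/21222)²·(1−707/9080)·264000/707 = 63.034575
  → Var(ȳ_str) = 91.184312.
Var(ȳ_srs) = (1 − 2316/21222)·396100/2316 = 152.36304.
deff = 91.184312 / 152.36304 = 0.5985.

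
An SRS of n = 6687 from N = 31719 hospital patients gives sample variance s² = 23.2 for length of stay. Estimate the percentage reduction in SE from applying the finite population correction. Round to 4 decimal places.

11.1642

f = n/N = 6687/31719 = 0.21082001.
SE_no-fpc = √(s²/n) = 0.058901768; SE_fpc = √((1−f)s²/n) = 0.052325858.
Ratio = √(1−f) = 0.88835803. Reduction = 100·(1 − 0.88835803) = 11.1642%.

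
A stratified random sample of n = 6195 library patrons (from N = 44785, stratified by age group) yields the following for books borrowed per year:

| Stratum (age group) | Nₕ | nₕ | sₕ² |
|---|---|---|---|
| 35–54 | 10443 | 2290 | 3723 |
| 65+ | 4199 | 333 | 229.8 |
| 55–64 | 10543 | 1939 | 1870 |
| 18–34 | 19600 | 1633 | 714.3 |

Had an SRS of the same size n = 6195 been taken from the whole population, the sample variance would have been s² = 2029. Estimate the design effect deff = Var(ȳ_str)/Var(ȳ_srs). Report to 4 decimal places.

0.6910

Var(ȳ_str) = Σ Wₕ²(1−fₕ)sₕ²/nₕ with Wₕ = Nₕ/44785:
  35–54: (10443/44785)²·(1−2290/10443)·3723/2290 = 0.069013669
  65+: (4199/44785)²·(1−333/4199)·229.8/333 = 0.0055853238
  55–64: (10543/44785)²·(1−1939/10543)·1870/1939 = 0.043617749
  18–34: (19600/44785)²·(1−1633/19600)·714.3/1633 = 0.076799952
  → Var(ȳ_str) = 0.19501669.
Var(ȳ_srs) = (1 − 6195/44785)·2029/6195 = 0.28221685.
deff = 0.19501669 / 0.28221685 = 0.6910.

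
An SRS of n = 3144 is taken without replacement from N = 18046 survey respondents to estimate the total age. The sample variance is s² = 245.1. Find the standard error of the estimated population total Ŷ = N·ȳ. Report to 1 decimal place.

4578.7

Var(Ŷ) = N²·Var(ȳ) = N²·(1 − n/N)·s²/n.
f = 3144/18046 = 0.17422143; Var(ȳ) = 0.82577857·245.1/3144 = 0.064376058.
Var(Ŷ) = 18046² · 0.064376058 = 2.0964586 × 10^7.
SE(Ŷ) = √(2.0964586 × 10^7) = 4578.7.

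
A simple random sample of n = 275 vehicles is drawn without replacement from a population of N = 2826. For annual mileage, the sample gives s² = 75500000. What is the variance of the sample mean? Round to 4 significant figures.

247800

Under SRS without replacement, Var(ȳ) = (1 − f)·s²/n with f = n/N = 275/2826 = 0.09731069.
Var(ȳ) = (1 − 0.09731069)·75500000/275 = 0.90268931·274545.45 = 247829.25.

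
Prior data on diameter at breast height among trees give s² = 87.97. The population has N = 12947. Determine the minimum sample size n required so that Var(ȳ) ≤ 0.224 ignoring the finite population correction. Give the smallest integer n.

393

Without fpc, n₀ = s²/D = 87.97/0.224 = 392.7232.
Rounding up, n = 393.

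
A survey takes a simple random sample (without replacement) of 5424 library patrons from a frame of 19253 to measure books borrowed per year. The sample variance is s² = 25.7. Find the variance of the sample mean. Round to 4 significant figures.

Under SRS without replacement, Var(ȳ) = (1 − f)·s²/n with f = n/N = 5424/19253 = 0.28172233.
Var(ȳ) = (1 − 0.28172233)·25.7/5424 = 0.71827767·0.0047382006 = 0.0034033437.

0.003403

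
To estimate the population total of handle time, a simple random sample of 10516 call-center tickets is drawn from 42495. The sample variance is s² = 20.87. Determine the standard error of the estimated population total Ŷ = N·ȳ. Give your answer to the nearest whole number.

1642

Var(Ŷ) = N²·Var(ȳ) = N²·(1 − n/N)·s²/n.
f = 10516/42495 = 0.24746441; Var(ȳ) = 0.75253559·20.87/10516 = 0.0014934783.
Var(Ŷ) = 42495² · 0.0014934783 = 2.6969605 × 10^6.
SE(Ŷ) = √(2.6969605 × 10^6) = 1642.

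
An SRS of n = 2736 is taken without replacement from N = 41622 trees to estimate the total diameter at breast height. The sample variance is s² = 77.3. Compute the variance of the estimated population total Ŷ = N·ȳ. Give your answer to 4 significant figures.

Var(Ŷ) = N²·Var(ȳ) = N²·(1 − n/N)·s²/n.
f = 2736/41622 = 0.06573447; Var(ȳ) = 0.93426553·77.3/2736 = 0.026395733.
Var(Ŷ) = 41622² · 0.026395733 = 4.5727727 × 10^7.

4.573 × 10^7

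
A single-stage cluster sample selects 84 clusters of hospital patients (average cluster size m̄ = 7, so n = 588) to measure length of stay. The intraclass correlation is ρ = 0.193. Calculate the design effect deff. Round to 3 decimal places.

2.158

deff = 1 + (7 − 1)·0.193 = 1 + 1.158 = 2.158.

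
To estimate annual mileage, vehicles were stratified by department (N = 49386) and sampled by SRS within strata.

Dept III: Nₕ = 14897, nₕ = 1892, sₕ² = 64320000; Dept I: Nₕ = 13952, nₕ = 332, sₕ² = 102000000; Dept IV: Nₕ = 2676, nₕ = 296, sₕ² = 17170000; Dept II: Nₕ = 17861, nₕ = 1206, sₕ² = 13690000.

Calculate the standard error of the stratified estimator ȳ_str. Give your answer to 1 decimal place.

167.8

Var(ȳ_str) = Σₕ Wₕ²(1 − fₕ)sₕ²/nₕ with Wₕ = Nₕ/N, N = 49386.
Dept III: Wₕ = 0.30164419; term = 0.30164419²·(1 − 0.12700544)·64320000/1892 = 2700.3893.
Dept I: Wₕ = 0.28250921; term = 0.28250921²·(1 − 0.02379587)·102000000/332 = 23936.903.
Dept IV: Wₕ = 0.05418540; term = 0.05418540²·(1 − 0.11061286)·17170000/296 = 151.47255.
Dept II: Wₕ = 0.36166120; term = 0.36166120²·(1 − 0.06752142)·13690000/1206 = 1384.5188.
Sum = 28173.284.
SE = √(28173.284) = 167.8.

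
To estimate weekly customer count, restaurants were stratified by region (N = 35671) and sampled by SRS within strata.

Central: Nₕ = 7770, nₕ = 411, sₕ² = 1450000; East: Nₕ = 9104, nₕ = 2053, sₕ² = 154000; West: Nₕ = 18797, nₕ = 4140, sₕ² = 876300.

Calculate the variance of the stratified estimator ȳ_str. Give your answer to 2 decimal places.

Var(ȳ_str) = Σₕ Wₕ²(1 − fₕ)sₕ²/nₕ with Wₕ = Nₕ/N, N = 35671.
Central: Wₕ = 0.21782400; term = 0.21782400²·(1 − 0.05289575)·1450000/411 = 158.53875.
East: Wₕ = 0.25522133; term = 0.25522133²·(1 − 0.22550527)·154000/2053 = 3.7842879.
West: Wₕ = 0.52695467; term = 0.52695467²·(1 − 0.22024791)·876300/4140 = 45.830599.
Sum = 208.15364.

208.15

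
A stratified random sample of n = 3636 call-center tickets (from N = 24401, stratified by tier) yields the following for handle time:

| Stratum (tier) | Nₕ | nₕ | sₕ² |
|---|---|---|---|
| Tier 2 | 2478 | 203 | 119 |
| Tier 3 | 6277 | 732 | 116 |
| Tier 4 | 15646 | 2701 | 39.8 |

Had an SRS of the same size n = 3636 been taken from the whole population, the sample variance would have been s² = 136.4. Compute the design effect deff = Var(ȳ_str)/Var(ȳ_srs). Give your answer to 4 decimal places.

0.6211

Var(ȳ_str) = Σ Wₕ²(1−fₕ)sₕ²/nₕ with Wₕ = Nₕ/24401:
  Tier 2: (2478/24401)²·(1−203/2478)·119/203 = 0.0055503245
  Tier 3: (6277/24401)²·(1−732/6277)·116/732 = 0.0092637182
  Tier 4: (15646/24401)²·(1−2701/15646)·39.8/2701 = 0.0050124334
  → Var(ȳ_str) = 0.019826476.
Var(ȳ_srs) = (1 − 3636/24401)·136.4/3636 = 0.031923817.
deff = 0.019826476 / 0.031923817 = 0.6211.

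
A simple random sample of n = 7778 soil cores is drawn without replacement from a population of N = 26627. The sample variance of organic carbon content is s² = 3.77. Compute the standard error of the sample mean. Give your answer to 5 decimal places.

Under SRS without replacement, Var(ȳ) = (1 − f)·s²/n with f = n/N = 7778/26627 = 0.29210951.
Var(ȳ) = (1 − 0.29210951)·3.77/7778 = 0.70789049·4.8470044 × 10^-4 = 3.4311483 × 10^-4.
SE(ȳ) = √(3.4311483 × 10^-4) = 0.01852.

0.01852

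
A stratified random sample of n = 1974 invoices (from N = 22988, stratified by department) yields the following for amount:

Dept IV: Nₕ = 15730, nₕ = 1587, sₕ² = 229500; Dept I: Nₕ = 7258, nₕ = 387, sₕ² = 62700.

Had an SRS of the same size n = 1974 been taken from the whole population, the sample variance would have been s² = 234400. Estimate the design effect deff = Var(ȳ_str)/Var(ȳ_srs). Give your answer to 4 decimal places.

Var(ȳ_str) = Σ Wₕ²(1−fₕ)sₕ²/nₕ with Wₕ = Nₕ/22988:
  Dept IV: (15730/22988)²·(1−1587/15730)·229500/1587 = 60.879861
  Dept I: (7258/22988)²·(1−387/7258)·62700/387 = 15.289424
  → Var(ȳ_str) = 76.169285.
Var(ȳ_srs) = (1 − 1974/22988)·234400/1974 = 108.54704.
deff = 76.169285 / 108.54704 = 0.7017.

0.7017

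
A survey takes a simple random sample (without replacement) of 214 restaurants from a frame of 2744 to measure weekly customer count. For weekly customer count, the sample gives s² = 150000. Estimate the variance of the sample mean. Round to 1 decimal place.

Under SRS without replacement, Var(ȳ) = (1 − f)·s²/n with f = n/N = 214/2744 = 0.07798834.
Var(ȳ) = (1 − 0.07798834)·150000/214 = 0.92201166·700.93458 = 646.26986.

646.3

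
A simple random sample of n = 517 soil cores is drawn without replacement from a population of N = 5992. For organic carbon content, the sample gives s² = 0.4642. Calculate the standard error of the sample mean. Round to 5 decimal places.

Under SRS without replacement, Var(ȳ) = (1 − f)·s²/n with f = n/N = 517/5992 = 0.08628171.
Var(ȳ) = (1 − 0.08628171)·0.4642/517 = 0.91371829·8.9787234 × 10^-4 = 8.2040238 × 10^-4.
SE(ȳ) = √(8.2040238 × 10^-4) = 0.02864.

0.02864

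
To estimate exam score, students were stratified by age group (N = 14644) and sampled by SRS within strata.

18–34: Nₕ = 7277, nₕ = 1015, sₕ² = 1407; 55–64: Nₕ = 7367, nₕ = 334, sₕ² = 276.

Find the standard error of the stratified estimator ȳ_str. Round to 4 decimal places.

0.7030

Var(ȳ_str) = Σₕ Wₕ²(1 − fₕ)sₕ²/nₕ with Wₕ = Nₕ/N, N = 14644.
18–34: Wₕ = 0.49692707; term = 0.49692707²·(1 − 0.13948056)·1407/1015 = 0.29456019.
55–64: Wₕ = 0.50307293; term = 0.50307293²·(1 − 0.04533732)·276/334 = 0.19965237.
Sum = 0.49421256.
SE = √(0.49421256) = 0.7030.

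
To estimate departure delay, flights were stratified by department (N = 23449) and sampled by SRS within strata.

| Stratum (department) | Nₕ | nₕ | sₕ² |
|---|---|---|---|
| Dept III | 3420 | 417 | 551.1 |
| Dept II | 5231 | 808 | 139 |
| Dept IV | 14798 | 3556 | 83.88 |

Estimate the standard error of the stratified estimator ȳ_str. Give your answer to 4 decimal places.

0.1976

Var(ȳ_str) = Σₕ Wₕ²(1 − fₕ)sₕ²/nₕ with Wₕ = Nₕ/N, N = 23449.
Dept III: Wₕ = 0.14584844; term = 0.14584844²·(1 − 0.12192982)·551.1/417 = 0.02468466.
Dept II: Wₕ = 0.22307988; term = 0.22307988²·(1 − 0.15446377)·139/808 = 0.0072386311.
Dept IV: Wₕ = 0.63107169; term = 0.63107169²·(1 − 0.24030274)·83.88/3556 = 0.0071366536.
Sum = 0.039059945.
SE = √(0.039059945) = 0.1976.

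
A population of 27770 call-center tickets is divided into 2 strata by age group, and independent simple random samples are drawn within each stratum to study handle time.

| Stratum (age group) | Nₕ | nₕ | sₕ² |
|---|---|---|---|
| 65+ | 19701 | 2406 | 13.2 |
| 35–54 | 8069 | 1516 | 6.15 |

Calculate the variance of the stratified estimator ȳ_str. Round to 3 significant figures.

0.00270

Var(ȳ_str) = Σₕ Wₕ²(1 − fₕ)sₕ²/nₕ with Wₕ = Nₕ/N, N = 27770.
65+: Wₕ = 0.70943464; term = 0.70943464²·(1 − 0.12212578)·13.2/2406 = 0.0024240155.
35–54: Wₕ = 0.29056536; term = 0.29056536²·(1 − 0.18787954)·6.15/1516 = 2.7815319 × 10^-4.
Sum = 0.0027021687.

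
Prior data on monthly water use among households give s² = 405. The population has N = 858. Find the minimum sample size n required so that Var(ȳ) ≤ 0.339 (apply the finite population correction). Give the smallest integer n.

Without fpc, n₀ = s²/D = 405/0.339 = 1194.6903.
With fpc, (1 − n/N)·s²/n ≤ D requires n ≥ n₀/(1 + n₀/N) = 1194.6903/(1 + 1194.6903/858) = 499.3663.
Rounding up, n = 500.

500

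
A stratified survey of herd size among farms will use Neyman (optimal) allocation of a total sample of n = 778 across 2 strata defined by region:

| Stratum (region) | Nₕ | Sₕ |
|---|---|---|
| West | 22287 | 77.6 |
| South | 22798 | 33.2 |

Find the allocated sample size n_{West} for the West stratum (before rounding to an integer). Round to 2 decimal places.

541.16

Neyman allocation: nₕ = n·NₕSₕ / Σⱼ NⱼSⱼ.
Σ NⱼSⱼ = 22287·77.6 + 22798·33.2 = 2.4863648 × 10^6.
n_{West} = 778·22287·77.6 / (2.4863648 × 10^6) = 541.16.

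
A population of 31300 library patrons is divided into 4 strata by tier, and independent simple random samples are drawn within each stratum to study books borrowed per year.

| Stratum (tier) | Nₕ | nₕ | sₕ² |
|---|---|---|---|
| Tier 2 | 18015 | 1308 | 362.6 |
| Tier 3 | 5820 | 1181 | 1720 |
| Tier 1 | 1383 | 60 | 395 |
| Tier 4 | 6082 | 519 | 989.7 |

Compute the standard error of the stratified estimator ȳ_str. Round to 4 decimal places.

Var(ȳ_str) = Σₕ Wₕ²(1 − fₕ)sₕ²/nₕ with Wₕ = Nₕ/N, N = 31300.
Tier 2: Wₕ = 0.57555911; term = 0.57555911²·(1 − 0.07260616)·362.6/1308 = 0.085165582.
Tier 3: Wₕ = 0.18594249; term = 0.18594249²·(1 − 0.20292096)·1720/1181 = 0.04013629.
Tier 1: Wₕ = 0.04418530; term = 0.04418530²·(1 − 0.04338395)·395/60 = 0.012295302.
Tier 4: Wₕ = 0.19431310; term = 0.19431310²·(1 − 0.08533377)·989.7/519 = 0.065857162.
Sum = 0.20345434.
SE = √(0.20345434) = 0.4511.

0.4511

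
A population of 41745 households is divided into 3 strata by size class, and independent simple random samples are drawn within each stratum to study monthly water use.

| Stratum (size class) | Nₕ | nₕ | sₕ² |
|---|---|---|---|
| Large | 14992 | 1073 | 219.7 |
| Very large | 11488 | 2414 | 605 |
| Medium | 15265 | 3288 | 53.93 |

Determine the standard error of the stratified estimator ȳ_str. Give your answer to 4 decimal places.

0.2031

Var(ȳ_str) = Σₕ Wₕ²(1 − fₕ)sₕ²/nₕ with Wₕ = Nₕ/N, N = 41745.
Large: Wₕ = 0.35913283; term = 0.35913283²·(1 − 0.07157150)·219.7/1073 = 0.024518224.
Very large: Wₕ = 0.27519463; term = 0.27519463²·(1 − 0.21013231)·605/2414 = 0.014991752.
Medium: Wₕ = 0.36567254; term = 0.36567254²·(1 − 0.21539469)·53.93/3288 = 0.0017208164.
Sum = 0.041230792.
SE = √(0.041230792) = 0.2031.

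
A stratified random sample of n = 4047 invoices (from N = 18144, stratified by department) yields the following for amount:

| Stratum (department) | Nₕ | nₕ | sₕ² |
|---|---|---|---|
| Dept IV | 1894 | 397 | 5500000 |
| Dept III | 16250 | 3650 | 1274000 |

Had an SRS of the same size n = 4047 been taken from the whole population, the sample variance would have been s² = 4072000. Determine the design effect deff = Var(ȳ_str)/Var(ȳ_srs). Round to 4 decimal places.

0.4303

Var(ȳ_str) = Σ Wₕ²(1−fₕ)sₕ²/nₕ with Wₕ = Nₕ/18144:
  Dept IV: (1894/18144)²·(1−397/1894)·5500000/397 = 119.31853
  Dept III: (16250/18144)²·(1−3650/16250)·1274000/3650 = 217.08729
  → Var(ȳ_str) = 336.40582.
Var(ȳ_srs) = (1 − 4047/18144)·4072000/4047 = 781.75061.
deff = 336.40582 / 781.75061 = 0.4303.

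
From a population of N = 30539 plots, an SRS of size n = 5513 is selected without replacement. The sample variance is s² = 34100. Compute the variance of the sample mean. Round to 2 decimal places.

5.07

Under SRS without replacement, Var(ȳ) = (1 − f)·s²/n with f = n/N = 5513/30539 = 0.18052327.
Var(ȳ) = (1 − 0.18052327)·34100/5513 = 0.81947673·6.18538 = 5.068775.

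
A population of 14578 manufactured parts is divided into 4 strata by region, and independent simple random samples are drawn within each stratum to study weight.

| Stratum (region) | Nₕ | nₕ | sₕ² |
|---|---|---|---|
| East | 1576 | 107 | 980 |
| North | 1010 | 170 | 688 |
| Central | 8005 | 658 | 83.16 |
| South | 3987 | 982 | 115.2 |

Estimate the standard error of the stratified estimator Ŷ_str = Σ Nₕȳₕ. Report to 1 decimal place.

5785.9

Var(Ŷ_str) = Σₕ Nₕ²(1 − fₕ)sₕ²/nₕ.
East: 1576²·(1 − 107/1576)·980/107 = 2.1204123 × 10^7.
North: 1010²·(1 − 170/1010)·688/170 = 3.4335247 × 10^6.
Central: 8005²·(1 − 658/8005)·83.16/658 = 7.4329286 × 10^6.
South: 3987²·(1 − 982/3987)·115.2/982 = 1.4055028 × 10^6.
Sum = 3.3476079 × 10^7.
SE = √(3.3476079 × 10^7) = 5785.9.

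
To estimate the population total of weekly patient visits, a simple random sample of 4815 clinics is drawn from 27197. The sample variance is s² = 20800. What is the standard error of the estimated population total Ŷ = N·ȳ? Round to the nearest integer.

51279

Var(Ŷ) = N²·Var(ȳ) = N²·(1 − n/N)·s²/n.
f = 4815/27197 = 0.17704159; Var(ȳ) = 0.82295841·20800/4815 = 3.5550436.
Var(Ŷ) = 27197² · 3.5550436 = 2.6295833 × 10^9.
SE(Ŷ) = √(2.6295833 × 10^9) = 51279.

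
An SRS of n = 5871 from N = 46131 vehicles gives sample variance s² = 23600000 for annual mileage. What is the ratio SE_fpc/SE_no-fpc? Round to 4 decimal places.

0.9342

f = n/N = 5871/46131 = 0.12726800.
SE_no-fpc = √(s²/n) = 63.401563; SE_fpc = √((1−f)s²/n) = 59.22982.
Ratio = √(1−f) = 0.93420126.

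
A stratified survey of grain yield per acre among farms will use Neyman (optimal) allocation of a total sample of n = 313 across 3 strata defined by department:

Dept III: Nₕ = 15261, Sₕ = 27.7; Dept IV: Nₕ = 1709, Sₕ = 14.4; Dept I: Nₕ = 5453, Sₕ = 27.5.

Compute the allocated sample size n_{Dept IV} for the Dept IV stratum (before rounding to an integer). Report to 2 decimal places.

Neyman allocation: nₕ = n·NₕSₕ / Σⱼ NⱼSⱼ.
Σ NⱼSⱼ = 15261·27.7 + 1709·14.4 + 5453·27.5 = 597296.8.
n_{Dept IV} = 313·1709·14.4 / 597296.8 = 12.90.

12.90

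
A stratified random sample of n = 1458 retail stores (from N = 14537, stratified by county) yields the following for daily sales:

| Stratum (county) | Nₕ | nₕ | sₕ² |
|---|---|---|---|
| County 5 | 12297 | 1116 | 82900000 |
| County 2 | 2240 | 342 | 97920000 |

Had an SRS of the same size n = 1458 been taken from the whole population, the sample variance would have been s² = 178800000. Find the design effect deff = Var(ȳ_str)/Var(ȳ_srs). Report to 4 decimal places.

Var(ȳ_str) = Σ Wₕ²(1−fₕ)sₕ²/nₕ with Wₕ = Nₕ/14537:
  County 5: (12297/14537)²·(1−1116/12297)·82900000/1116 = 48330.421
  County 2: (2240/14537)²·(1−342/2240)·97920000/342 = 5760.2316
  → Var(ȳ_str) = 54090.653.
Var(ȳ_srs) = (1 − 1458/14537)·178800000/1458 = 110334.1.
deff = 54090.653 / 110334.1 = 0.4902.

0.4902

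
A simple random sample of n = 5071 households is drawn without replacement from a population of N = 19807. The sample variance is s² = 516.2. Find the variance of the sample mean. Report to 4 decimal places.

0.0757

Under SRS without replacement, Var(ȳ) = (1 − f)·s²/n with f = n/N = 5071/19807 = 0.25602060.
Var(ȳ) = (1 − 0.25602060)·516.2/5071 = 0.74397940·0.10179452 = 0.075733024.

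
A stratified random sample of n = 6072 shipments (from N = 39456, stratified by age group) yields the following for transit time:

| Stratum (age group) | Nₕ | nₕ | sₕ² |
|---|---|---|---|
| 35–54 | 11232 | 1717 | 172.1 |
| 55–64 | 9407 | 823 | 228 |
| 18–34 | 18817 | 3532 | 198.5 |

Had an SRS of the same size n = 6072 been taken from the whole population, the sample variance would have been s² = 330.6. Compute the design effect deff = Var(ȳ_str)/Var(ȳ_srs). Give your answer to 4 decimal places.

0.6867

Var(ȳ_str) = Σ Wₕ²(1−fₕ)sₕ²/nₕ with Wₕ = Nₕ/39456:
  35–54: (11232/39456)²·(1−1717/11232)·172.1/1717 = 0.0068809809
  55–64: (9407/39456)²·(1−823/9407)·228/823 = 0.014369768
  18–34: (18817/39456)²·(1−3532/18817)·198.5/3532 = 0.01038316
  → Var(ȳ_str) = 0.031633909.
Var(ȳ_srs) = (1 − 6072/39456)·330.6/6072 = 0.046067687.
deff = 0.031633909 / 0.046067687 = 0.6867.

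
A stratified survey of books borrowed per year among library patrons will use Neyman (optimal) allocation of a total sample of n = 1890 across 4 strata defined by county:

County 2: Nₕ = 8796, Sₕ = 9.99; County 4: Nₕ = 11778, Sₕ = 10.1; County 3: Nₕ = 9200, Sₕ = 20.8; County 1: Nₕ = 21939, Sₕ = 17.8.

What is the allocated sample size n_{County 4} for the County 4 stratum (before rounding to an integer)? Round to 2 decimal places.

Neyman allocation: nₕ = n·NₕSₕ / Σⱼ NⱼSⱼ.
Σ NⱼSⱼ = 8796·9.99 + 11778·10.1 + 9200·20.8 + 21939·17.8 = 788704.04.
n_{County 4} = 1890·11778·10.1 / 788704.04 = 285.06.

285.06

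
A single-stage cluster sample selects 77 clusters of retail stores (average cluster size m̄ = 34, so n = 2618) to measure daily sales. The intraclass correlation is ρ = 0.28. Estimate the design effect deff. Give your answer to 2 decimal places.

10.24

deff = 1 + (34 − 1)·0.28 = 1 + 9.24 = 10.24.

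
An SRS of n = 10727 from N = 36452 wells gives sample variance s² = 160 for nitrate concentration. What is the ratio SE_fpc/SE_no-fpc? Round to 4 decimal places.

0.8401

f = n/N = 10727/36452 = 0.29427741.
SE_no-fpc = √(s²/n) = 0.12212958; SE_fpc = √((1−f)s²/n) = 0.10259776.
Ratio = √(1−f) = 0.84007297.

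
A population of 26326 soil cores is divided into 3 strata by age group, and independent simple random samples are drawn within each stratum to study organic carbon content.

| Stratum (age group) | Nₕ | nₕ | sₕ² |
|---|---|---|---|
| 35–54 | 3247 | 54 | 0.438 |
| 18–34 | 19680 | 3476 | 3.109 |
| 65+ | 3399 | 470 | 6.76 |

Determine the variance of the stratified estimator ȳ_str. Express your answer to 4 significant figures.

Var(ȳ_str) = Σₕ Wₕ²(1 − fₕ)sₕ²/nₕ with Wₕ = Nₕ/N, N = 26326.
35–54: Wₕ = 0.12333814; term = 0.12333814²·(1 − 0.01663074)·0.438/54 = 1.213366 × 10^-4.
18–34: Wₕ = 0.74754995; term = 0.74754995²·(1 − 0.17662602)·3.109/3476 = 4.1154614 × 10^-4.
65+: Wₕ = 0.12911190; term = 0.12911190²·(1 − 0.13827596)·6.76/470 = 2.0660918 × 10^-4.
Sum = 7.3949192 × 10^-4.

7.395 × 10^-4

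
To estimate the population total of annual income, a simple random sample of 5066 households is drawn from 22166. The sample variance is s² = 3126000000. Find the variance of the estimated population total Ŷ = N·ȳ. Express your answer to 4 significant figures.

2.339 × 10^14

Var(Ŷ) = N²·Var(ȳ) = N²·(1 − n/N)·s²/n.
f = 5066/22166 = 0.22854823; Var(ȳ) = 0.77145177·3126000000/5066 = 476028.08.
Var(Ŷ) = 22166² · 476028.08 = 2.3388762 × 10^14.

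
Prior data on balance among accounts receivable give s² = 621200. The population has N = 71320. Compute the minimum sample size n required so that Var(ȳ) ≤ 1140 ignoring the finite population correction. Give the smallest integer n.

545

Without fpc, n₀ = s²/D = 621200/1140 = 544.9123.
Rounding up, n = 545.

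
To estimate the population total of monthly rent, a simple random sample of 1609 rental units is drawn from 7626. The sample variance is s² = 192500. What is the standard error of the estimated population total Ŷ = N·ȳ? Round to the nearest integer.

74093

Var(Ŷ) = N²·Var(ȳ) = N²·(1 − n/N)·s²/n.
f = 1609/7626 = 0.21098872; Var(ȳ) = 0.78901128·192500/1609 = 94.396937.
Var(Ŷ) = 7626² · 94.396937 = 5.4897366 × 10^9.
SE(Ŷ) = √(5.4897366 × 10^9) = 74093.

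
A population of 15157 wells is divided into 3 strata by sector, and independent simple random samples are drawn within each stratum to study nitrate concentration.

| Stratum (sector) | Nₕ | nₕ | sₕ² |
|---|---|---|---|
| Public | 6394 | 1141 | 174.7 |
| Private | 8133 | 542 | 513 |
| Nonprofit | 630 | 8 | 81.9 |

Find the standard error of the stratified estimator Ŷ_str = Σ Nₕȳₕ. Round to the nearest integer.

Var(Ŷ_str) = Σₕ Nₕ²(1 − fₕ)sₕ²/nₕ.
Public: 6394²·(1 − 1141/6394)·174.7/1141 = 5.1426539 × 10^6.
Private: 8133²·(1 − 542/8133)·513/542 = 5.84343 × 10^7.
Nonprofit: 630²·(1 − 8/630)·81.9/8 = 4.0116668 × 10^6.
Sum = 6.7588621 × 10^7.
SE = √(6.7588621 × 10^7) = 8221.

8221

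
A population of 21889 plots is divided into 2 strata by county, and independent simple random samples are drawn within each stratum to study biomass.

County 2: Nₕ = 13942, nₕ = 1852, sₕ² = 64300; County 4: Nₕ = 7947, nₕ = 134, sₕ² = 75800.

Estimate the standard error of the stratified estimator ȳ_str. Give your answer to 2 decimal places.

Var(ȳ_str) = Σₕ Wₕ²(1 − fₕ)sₕ²/nₕ with Wₕ = Nₕ/N, N = 21889.
County 2: Wₕ = 0.63694093; term = 0.63694093²·(1 − 0.13283604)·64300/1852 = 12.214327.
County 4: Wₕ = 0.36305907; term = 0.36305907²·(1 − 0.01686171)·75800/134 = 73.305001.
Sum = 85.519328.
SE = √(85.519328) = 9.25.

9.25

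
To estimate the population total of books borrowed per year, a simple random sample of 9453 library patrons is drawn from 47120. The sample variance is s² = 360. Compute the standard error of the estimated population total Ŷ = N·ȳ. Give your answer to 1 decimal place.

8221.5

Var(Ŷ) = N²·Var(ȳ) = N²·(1 − n/N)·s²/n.
f = 9453/47120 = 0.20061545; Var(ȳ) = 0.79938455·360/9453 = 0.03044308.
Var(Ŷ) = 47120² · 0.03044308 = 6.75926 × 10^7.
SE(Ŷ) = √(6.75926 × 10^7) = 8221.5.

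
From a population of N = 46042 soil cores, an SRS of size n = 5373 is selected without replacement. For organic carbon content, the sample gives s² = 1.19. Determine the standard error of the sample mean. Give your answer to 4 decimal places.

0.0140

Under SRS without replacement, Var(ȳ) = (1 − f)·s²/n with f = n/N = 5373/46042 = 0.11669780.
Var(ȳ) = (1 − 0.11669780)·1.19/5373 = 0.88330220·2.2147776 × 10^-4 = 1.9563179 × 10^-4.
SE(ȳ) = √(1.9563179 × 10^-4) = 0.0140.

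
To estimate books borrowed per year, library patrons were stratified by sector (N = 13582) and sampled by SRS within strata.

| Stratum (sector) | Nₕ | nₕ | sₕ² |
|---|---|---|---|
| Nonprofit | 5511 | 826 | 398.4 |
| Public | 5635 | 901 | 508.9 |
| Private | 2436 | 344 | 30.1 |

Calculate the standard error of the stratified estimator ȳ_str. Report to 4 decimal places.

0.3894

Var(ȳ_str) = Σₕ Wₕ²(1 − fₕ)sₕ²/nₕ with Wₕ = Nₕ/N, N = 13582.
Nonprofit: Wₕ = 0.40575762; term = 0.40575762²·(1 − 0.14988205)·398.4/826 = 0.067507471.
Public: Wₕ = 0.41488735; term = 0.41488735²·(1 − 0.15989352)·508.9/901 = 0.08167749.
Private: Wₕ = 0.17935503; term = 0.17935503²·(1 − 0.14121511)·30.1/344 = 0.0024172388.
Sum = 0.1516022.
SE = √(0.1516022) = 0.3894.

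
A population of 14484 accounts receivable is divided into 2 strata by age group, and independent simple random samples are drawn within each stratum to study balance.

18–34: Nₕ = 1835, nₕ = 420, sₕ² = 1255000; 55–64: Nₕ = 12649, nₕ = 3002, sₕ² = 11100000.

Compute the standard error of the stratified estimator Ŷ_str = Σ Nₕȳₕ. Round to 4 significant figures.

677500

Var(Ŷ_str) = Σₕ Nₕ²(1 − fₕ)sₕ²/nₕ.
18–34: 1835²·(1 − 420/1835)·1255000/420 = 7.758664 × 10^9.
55–64: 12649²·(1 − 3002/12649)·11100000/3002 = 4.5119135 × 10^11.
Sum = 4.5895001 × 10^11.
SE = √(4.5895001 × 10^11) = 677500.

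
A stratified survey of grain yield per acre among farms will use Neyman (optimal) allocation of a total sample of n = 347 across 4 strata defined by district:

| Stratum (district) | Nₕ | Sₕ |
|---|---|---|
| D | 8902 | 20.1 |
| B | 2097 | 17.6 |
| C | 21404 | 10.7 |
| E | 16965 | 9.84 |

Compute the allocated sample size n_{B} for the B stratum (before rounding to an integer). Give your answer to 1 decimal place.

Neyman allocation: nₕ = n·NₕSₕ / Σⱼ NⱼSⱼ.
Σ NⱼSⱼ = 8902·20.1 + 2097·17.6 + 21404·10.7 + 16965·9.84 = 611795.8.
n_{B} = 347·2097·17.6 / 611795.8 = 20.9.

20.9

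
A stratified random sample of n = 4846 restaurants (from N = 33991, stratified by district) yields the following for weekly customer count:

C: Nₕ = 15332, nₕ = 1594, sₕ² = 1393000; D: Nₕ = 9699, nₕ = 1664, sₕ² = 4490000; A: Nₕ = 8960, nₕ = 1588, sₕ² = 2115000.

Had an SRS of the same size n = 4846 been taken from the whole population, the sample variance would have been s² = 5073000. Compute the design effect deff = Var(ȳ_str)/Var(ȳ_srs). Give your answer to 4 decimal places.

0.4651

Var(ȳ_str) = Σ Wₕ²(1−fₕ)sₕ²/nₕ with Wₕ = Nₕ/33991:
  C: (15332/33991)²·(1−1594/15332)·1393000/1594 = 159.31521
  D: (9699/33991)²·(1−1664/9699)·4490000/1664 = 182.00276
  A: (8960/33991)²·(1−1588/8960)·2115000/1588 = 76.142184
  → Var(ȳ_str) = 417.46015.
Var(ȳ_srs) = (1 − 4846/33991)·5073000/4846 = 897.59737.
deff = 417.46015 / 897.59737 = 0.4651.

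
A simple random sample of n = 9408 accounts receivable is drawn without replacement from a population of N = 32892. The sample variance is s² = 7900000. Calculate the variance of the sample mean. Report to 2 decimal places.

Under SRS without replacement, Var(ȳ) = (1 − f)·s²/n with f = n/N = 9408/32892 = 0.28602700.
Var(ȳ) = (1 − 0.28602700)·7900000/9408 = 0.71397300·839.71088 = 599.5309.

599.53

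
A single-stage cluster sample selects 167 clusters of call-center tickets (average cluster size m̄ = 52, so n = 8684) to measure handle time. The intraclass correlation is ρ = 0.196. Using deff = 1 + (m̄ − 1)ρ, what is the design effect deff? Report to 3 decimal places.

deff = 1 + (52 − 1)·0.196 = 1 + 9.996 = 10.996.

10.996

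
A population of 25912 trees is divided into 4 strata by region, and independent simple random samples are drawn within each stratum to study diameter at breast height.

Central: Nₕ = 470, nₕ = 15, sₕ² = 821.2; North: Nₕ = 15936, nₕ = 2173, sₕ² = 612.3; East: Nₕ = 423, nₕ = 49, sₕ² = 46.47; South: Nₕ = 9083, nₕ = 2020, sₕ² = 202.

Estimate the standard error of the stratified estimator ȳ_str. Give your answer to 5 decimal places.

0.34534

Var(ȳ_str) = Σₕ Wₕ²(1 − fₕ)sₕ²/nₕ with Wₕ = Nₕ/N, N = 25912.
Central: Wₕ = 0.01813831; term = 0.01813831²·(1 − 0.03191489)·821.2/15 = 0.017436731.
North: Wₕ = 0.61500463; term = 0.61500463²·(1 − 0.13635793)·612.3/2173 = 0.092043917.
East: Wₕ = 0.01632448; term = 0.01632448²·(1 − 0.11583924)·46.47/49 = 2.2345326 × 10^-4.
South: Wₕ = 0.35053257; term = 0.35053257²·(1 − 0.22239348)·202/2020 = 0.0095546911.
Sum = 0.11925879.
SE = √(0.11925879) = 0.34534.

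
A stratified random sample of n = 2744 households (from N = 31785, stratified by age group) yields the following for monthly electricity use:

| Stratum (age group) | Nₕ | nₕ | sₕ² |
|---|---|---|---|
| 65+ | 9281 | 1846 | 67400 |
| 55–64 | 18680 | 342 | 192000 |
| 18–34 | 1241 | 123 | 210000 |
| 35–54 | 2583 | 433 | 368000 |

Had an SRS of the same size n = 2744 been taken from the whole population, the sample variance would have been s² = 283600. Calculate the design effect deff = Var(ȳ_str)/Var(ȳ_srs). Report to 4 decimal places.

2.1165

Var(ȳ_str) = Σ Wₕ²(1−fₕ)sₕ²/nₕ with Wₕ = Nₕ/31785:
  65+: (9281/31785)²·(1−1846/9281)·67400/1846 = 2.4937879
  55–64: (18680/31785)²·(1−342/18680)·192000/342 = 190.35291
  18–34: (1241/31785)²·(1−123/1241)·210000/123 = 2.3446787
  35–54: (2583/31785)²·(1−433/2583)·368000/433 = 4.6717367
  → Var(ȳ_str) = 199.86311.
Var(ȳ_srs) = (1 − 2744/31785)·283600/2744 = 94.430322.
deff = 199.86311 / 94.430322 = 2.1165.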